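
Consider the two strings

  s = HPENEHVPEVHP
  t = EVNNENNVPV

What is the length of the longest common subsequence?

Let dp[i][j] be the LCS length of the first i characters of s and the first j characters of t. dp[i][j] = dp[i-1][j-1]+1 when the i-th and j-th characters match, else max(dp[i-1][j], dp[i][j-1]).
    ·  E  V  N  N  E  N  N  V  P  V
 ·  0  0  0  0  0  0  0  0  0  0  0
 H  0  0  0  0  0  0  0  0  0  0  0
 P  0  0  0  0  0  0  0  0  0  1  1
 E  0  1  1  1  1  1  1  1  1  1  1
 N  0  1  1  2  2  2  2  2  2  2  2
 E  0  1  1  2  2  3  3  3  3  3  3
 H  0  1  1  2  2  3  3  3  3  3  3
 V  0  1  2  2  2  3  3  3  4  4  4
 P  0  1  2  2  2  3  3  3  4  5  5
 E  0  1  2  2  2  3  3  3  4  5  5
 V  0  1  2  2  2  3  3  3  4  5  6
 H  0  1  2  2  2  3  3  3  4  5  6
 P  0  1  2  2  2  3  3  3  4  5  6
dp[12][10] = 6. One LCS (by backtracking along matches): ENEVPV.

6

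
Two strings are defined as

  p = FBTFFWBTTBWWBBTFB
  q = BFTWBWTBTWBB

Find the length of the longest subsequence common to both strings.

9

Match F (p #1, q #2) → T (p #3, q #3) → W (p #6, q #4) → B (p #7, q #5) → T (p #8, q #7) → T (p #9, q #9) → W (p #12, q #10) → B (p #14, q #11) → B (p #17, q #12) — 9 characters in the same relative order in both. Since dp[17][12] = 9, nothing longer is possible.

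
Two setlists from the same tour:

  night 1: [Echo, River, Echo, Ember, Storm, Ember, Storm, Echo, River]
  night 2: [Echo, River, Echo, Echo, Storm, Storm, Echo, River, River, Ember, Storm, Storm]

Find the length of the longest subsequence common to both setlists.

One common subsequence of length 7: Echo (night 1 #1, night 2 #1) → River (night 1 #2, night 2 #2) → Echo (night 1 #3, night 2 #4) → Storm (night 1 #5, night 2 #5) → Storm (night 1 #7, night 2 #6) → Echo (night 1 #8, night 2 #7) → River (night 1 #9, night 2 #9). The LCS DP gives dp[9][12] = 7, so this is optimal.

7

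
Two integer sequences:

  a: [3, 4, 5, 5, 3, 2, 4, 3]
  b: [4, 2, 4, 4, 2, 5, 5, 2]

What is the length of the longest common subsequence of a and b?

4

One common subsequence of length 4: 4 at a[2]=b[4]; then 5 at a[3]=b[6]; then 5 at a[4]=b[7]; then 2 at a[6]=b[8], and the DP table's final entry dp[8][8] is also 4, so no common subsequence is longer.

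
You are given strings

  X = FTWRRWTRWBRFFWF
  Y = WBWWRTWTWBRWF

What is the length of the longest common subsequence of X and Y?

9

Pick W (X #3, Y #4), then R (X #4, Y #5), then W (X #6, Y #7), then T (X #7, Y #8), then W (X #9, Y #9), then B (X #10, Y #10), then R (X #11, Y #11), then W (X #14, Y #12), then F (X #15, Y #13); all 9 characters appear in both, in order. The LCS DP gives dp[15][13] = 9, so this is optimal.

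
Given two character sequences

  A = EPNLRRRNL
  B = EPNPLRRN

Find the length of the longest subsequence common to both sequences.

7

One common subsequence of length 7: E (A #1, B #1), P (A #2, B #2), N (A #3, B #3), L (A #4, B #5), R (A #6, B #6), R (A #7, B #7), N (A #8, B #8), and the DP table's final entry dp[9][8] is also 7, so no common subsequence is longer.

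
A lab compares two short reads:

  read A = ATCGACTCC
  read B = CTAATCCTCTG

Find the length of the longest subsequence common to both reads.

Let dp[i][j] be the LCS length of the first i bases of read A and the first j bases of read B. dp[i][j] = dp[i-1][j-1]+1 when the i-th and j-th bases match, else max(dp[i-1][j], dp[i][j-1]).
    ·  C  T  A  A  T  C  C  T  C  T  G
 ·  0  0  0  0  0  0  0  0  0  0  0  0
 A  0  0  0  1  1  1  1  1  1  1  1  1
 T  0  0  1  1  1  2  2  2  2  2  2  2
 C  0  1  1  1  1  2  3  3  3  3  3  3
 G  0  1  1  1  1  2  3  3  3  3  3  4
 A  0  1  1  2  2  2  3  3  3  3  3  4
 C  0  1  1  2  2  2  3  4  4  4  4  4
 T  0  1  2  2  2  3  3  4  5  5  5  5
 C  0  1  2  2  2  3  4  4  5  6  6  6
 C  0  1  2  2  2  3  4  5  5  6  6  6
dp[9][11] = 6. One LCS (by backtracking along matches): ATCCTC.

6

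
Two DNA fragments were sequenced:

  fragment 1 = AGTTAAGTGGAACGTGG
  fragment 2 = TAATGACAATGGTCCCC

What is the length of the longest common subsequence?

Taking T [4,1], A [5,2], A [6,3], T [8,4], G [9,5], A [11,8], A [12,9], T [15,10], G [16,11], G [17,12] gives a common subsequence of length 10, and the DP table's final entry dp[17][17] is also 10, so no common subsequence is longer.

10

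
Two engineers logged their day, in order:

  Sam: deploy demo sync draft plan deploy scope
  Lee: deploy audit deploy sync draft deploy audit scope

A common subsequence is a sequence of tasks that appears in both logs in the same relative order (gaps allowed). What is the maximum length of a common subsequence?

5

Pick deploy [1,3] → sync [3,4] → draft [4,5] → deploy [6,6] → scope [7,8]; all 5 tasks appear in both, in order, and the DP table's final entry dp[7][8] is also 5, so no common subsequence is longer.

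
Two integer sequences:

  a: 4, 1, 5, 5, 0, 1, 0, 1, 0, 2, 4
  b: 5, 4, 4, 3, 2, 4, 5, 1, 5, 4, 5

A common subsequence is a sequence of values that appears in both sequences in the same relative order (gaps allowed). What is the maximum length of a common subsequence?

Taking 4 (a #1, b #6), then 1 (a #2, b #8), then 5 (a #3, b #9), then 5 (a #4, b #11) gives a common subsequence of length 4, and the DP table's final entry dp[11][11] is also 4, so no common subsequence is longer.

4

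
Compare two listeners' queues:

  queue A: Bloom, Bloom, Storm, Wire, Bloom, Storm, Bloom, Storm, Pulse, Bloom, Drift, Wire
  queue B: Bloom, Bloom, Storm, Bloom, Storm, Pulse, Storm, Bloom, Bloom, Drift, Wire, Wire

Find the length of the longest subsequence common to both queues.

Taking Bloom [1,1] → Bloom [2,2] → Storm [3,3] → Bloom [5,4] → Storm [6,7] → Bloom [7,8] → Bloom [10,9] → Drift [11,10] → Wire [12,12] gives a common subsequence of length 9. dp[12][12] = 9 confirms this is the maximum.

9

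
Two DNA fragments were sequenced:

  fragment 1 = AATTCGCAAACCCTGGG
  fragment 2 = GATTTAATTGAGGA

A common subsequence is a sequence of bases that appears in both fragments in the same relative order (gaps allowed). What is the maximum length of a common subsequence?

9

One common subsequence of length 9: A at fragment 1[1]=fragment 2[2] → T at fragment 1[3]=fragment 2[4] → T at fragment 1[4]=fragment 2[5] → A at fragment 1[8]=fragment 2[6] → A at fragment 1[9]=fragment 2[7] → T at fragment 1[14]=fragment 2[9] → G at fragment 1[15]=fragment 2[10] → G at fragment 1[16]=fragment 2[12] → G at fragment 1[17]=fragment 2[13]. dp[17][14] = 9 confirms this is the maximum.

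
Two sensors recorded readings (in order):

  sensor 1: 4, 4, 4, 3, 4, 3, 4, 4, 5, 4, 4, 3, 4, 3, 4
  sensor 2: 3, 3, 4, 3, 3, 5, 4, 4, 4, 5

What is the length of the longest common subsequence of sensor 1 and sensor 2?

7

Taking 4 at sensor 1[3]=sensor 2[3], then 3 at sensor 1[4]=sensor 2[4], then 3 at sensor 1[6]=sensor 2[5], then 5 at sensor 1[9]=sensor 2[6], then 4 at sensor 1[10]=sensor 2[7], then 4 at sensor 1[11]=sensor 2[8], then 4 at sensor 1[13]=sensor 2[9] gives a common subsequence of length 7. dp[15][10] = 7 confirms this is the maximum.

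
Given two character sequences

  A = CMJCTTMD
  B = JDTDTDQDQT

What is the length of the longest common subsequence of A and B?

Let dp[i][j] be the LCS length of the first i characters of A and the first j characters of B. dp[i][j] = dp[i-1][j-1]+1 when the i-th and j-th characters match, else max(dp[i-1][j], dp[i][j-1]).
    ·  J  D  T  D  T  D  Q  D  Q  T
 ·  0  0  0  0  0  0  0  0  0  0  0
 C  0  0  0  0  0  0  0  0  0  0  0
 M  0  0  0  0  0  0  0  0  0  0  0
 J  0  1  1  1  1  1  1  1  1  1  1
 C  0  1  1  1  1  1  1  1  1  1  1
 T  0  1  1  2  2  2  2  2  2  2  2
 T  0  1  1  2  2  3  3  3  3  3  3
 M  0  1  1  2  2  3  3  3  3  3  3
 D  0  1  2  2  3  3  4  4  4  4  4
dp[8][10] = 4. One LCS (by backtracking along matches): JTTD.

4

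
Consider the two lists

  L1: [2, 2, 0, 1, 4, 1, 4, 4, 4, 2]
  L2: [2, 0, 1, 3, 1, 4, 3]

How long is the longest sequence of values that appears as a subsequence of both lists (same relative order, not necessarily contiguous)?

5

Match 2 (L1 #2, L2 #1); then 0 (L1 #3, L2 #2); then 1 (L1 #4, L2 #3); then 1 (L1 #6, L2 #5); then 4 (L1 #7, L2 #6) — 5 values in the same relative order in both. Since dp[10][7] = 5, nothing longer is possible.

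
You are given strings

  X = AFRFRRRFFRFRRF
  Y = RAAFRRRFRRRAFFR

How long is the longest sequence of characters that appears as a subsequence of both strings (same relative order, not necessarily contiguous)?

10

Taking A (X #1, Y #3), F (X #2, Y #4), R (X #3, Y #7), F (X #4, Y #8), R (X #5, Y #9), R (X #6, Y #10), R (X #7, Y #11), F (X #9, Y #13), F (X #11, Y #14), R (X #13, Y #15) gives a common subsequence of length 10, and the DP table's final entry dp[14][15] is also 10, so no common subsequence is longer.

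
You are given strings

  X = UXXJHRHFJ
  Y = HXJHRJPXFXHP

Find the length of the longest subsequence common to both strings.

Let dp[i][j] be the LCS length of the first i characters of X and the first j characters of Y. dp[i][j] = dp[i-1][j-1]+1 when the i-th and j-th characters match, else max(dp[i-1][j], dp[i][j-1]).
    ·  H  X  J  H  R  J  P  X  F  X  H  P
 ·  0  0  0  0  0  0  0  0  0  0  0  0  0
 U  0  0  0  0  0  0  0  0  0  0  0  0  0
 X  0  0  1  1  1  1  1  1  1  1  1  1  1
 X  0  0  1  1  1  1  1  1  2  2  2  2  2
 J  0  0  1  2  2  2  2  2  2  2  2  2  2
 H  0  1  1  2  3  3  3  3  3  3  3  3  3
 R  0  1  1  2  3  4  4  4  4  4  4  4  4
 H  0  1  1  2  3  4  4  4  4  4  4  5  5
 F  0  1  1  2  3  4  4  4  4  5  5  5  5
 J  0  1  1  2  3  4  5  5  5  5  5  5  5
dp[9][12] = 5. One LCS (by backtracking along matches): XJHRH.

5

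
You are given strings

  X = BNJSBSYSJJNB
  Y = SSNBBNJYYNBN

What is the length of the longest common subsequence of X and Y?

Let dp[i][j] be the LCS length of the first i characters of X and the first j characters of Y. dp[i][j] = dp[i-1][j-1]+1 when the i-th and j-th characters match, else max(dp[i-1][j], dp[i][j-1]).
    ·  S  S  N  B  B  N  J  Y  Y  N  B  N
 ·  0  0  0  0  0  0  0  0  0  0  0  0  0
 B  0  0  0  0  1  1  1  1  1  1  1  1  1
 N  0  0  0  1  1  1  2  2  2  2  2  2  2
 J  0  0  0  1  1  1  2  3  3  3  3  3  3
 S  0  1  1  1  1  1  2  3  3  3  3  3  3
 B  0  1  1  1  2  2  2  3  3  3  3  4  4
 S  0  1  2  2  2  2  2  3  3  3  3  4  4
 Y  0  1  2  2  2  2  2  3  4  4  4  4  4
 S  0  1  2  2  2  2  2  3  4  4  4  4  4
 J  0  1  2  2  2  2  2  3  4  4  4  4  4
 J  0  1  2  2  2  2  2  3  4  4  4  4  4
 N  0  1  2  3  3  3  3  3  4  4  5  5  5
 B  0  1  2  3  4  4  4  4  4  4  5  6  6
dp[12][12] = 6. One LCS (by backtracking along matches): BNJYNB.

6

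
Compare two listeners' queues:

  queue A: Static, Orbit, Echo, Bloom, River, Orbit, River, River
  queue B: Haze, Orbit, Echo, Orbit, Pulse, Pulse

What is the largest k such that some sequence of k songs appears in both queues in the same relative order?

Pick Orbit at queue A[2]=queue B[2], then Echo at queue A[3]=queue B[3], then Orbit at queue A[6]=queue B[4]; all 3 songs appear in both, in order. The LCS DP gives dp[8][6] = 3, so this is optimal.

3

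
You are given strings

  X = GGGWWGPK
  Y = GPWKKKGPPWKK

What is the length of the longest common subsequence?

One common subsequence of length 5: G [1,1]; then W [4,3]; then G [6,7]; then P [7,9]; then K [8,12]. The LCS DP gives dp[8][12] = 5, so this is optimal.

5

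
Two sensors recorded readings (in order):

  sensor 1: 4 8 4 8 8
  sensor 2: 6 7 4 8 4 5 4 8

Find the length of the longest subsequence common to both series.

4

One common subsequence of length 4: 4 (sensor 1 #1, sensor 2 #3); then 8 (sensor 1 #2, sensor 2 #4); then 4 (sensor 1 #3, sensor 2 #7); then 8 (sensor 1 #5, sensor 2 #8). dp[5][8] = 4 confirms this is the maximum.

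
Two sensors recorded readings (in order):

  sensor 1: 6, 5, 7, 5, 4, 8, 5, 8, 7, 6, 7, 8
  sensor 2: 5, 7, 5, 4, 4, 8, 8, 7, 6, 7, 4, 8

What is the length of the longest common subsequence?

10

Match 5 (sensor 1 #2, sensor 2 #1); then 7 (sensor 1 #3, sensor 2 #2); then 5 (sensor 1 #4, sensor 2 #3); then 4 (sensor 1 #5, sensor 2 #5); then 8 (sensor 1 #6, sensor 2 #6); then 8 (sensor 1 #8, sensor 2 #7); then 7 (sensor 1 #9, sensor 2 #8); then 6 (sensor 1 #10, sensor 2 #9); then 7 (sensor 1 #11, sensor 2 #10); then 8 (sensor 1 #12, sensor 2 #12) — 10 values in the same relative order in both. The LCS DP gives dp[12][12] = 10, so this is optimal.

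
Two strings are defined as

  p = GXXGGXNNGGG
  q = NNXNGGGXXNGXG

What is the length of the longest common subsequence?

Let dp[i][j] be the LCS length of the first i characters of p and the first j characters of q. dp[i][j] = dp[i-1][j-1]+1 when the i-th and j-th characters match, else max(dp[i-1][j], dp[i][j-1]).
    ·  N  N  X  N  G  G  G  X  X  N  G  X  G
 ·  0  0  0  0  0  0  0  0  0  0  0  0  0  0
 G  0  0  0  0  0  1  1  1  1  1  1  1  1  1
 X  0  0  0  1  1  1  1  1  2  2  2  2  2  2
 X  0  0  0  1  1  1  1  1  2  3  3  3  3  3
 G  0  0  0  1  1  2  2  2  2  3  3  4  4  4
 G  0  0  0  1  1  2  3  3  3  3  3  4  4  5
 X  0  0  0  1  1  2  3  3  4  4  4  4  5  5
 N  0  1  1  1  2  2  3  3  4  4  5  5  5  5
 N  0  1  2  2  2  2  3  3  4  4  5  5  5  5
 G  0  1  2  2  2  3  3  4  4  4  5  6  6  6
 G  0  1  2  2  2  3  4  4  4  4  5  6  6  7
 G  0  1  2  2  2  3  4  5  5  5  5  6  6  7
dp[11][13] = 7. One LCS (by backtracking along matches): GGGXNGG.

7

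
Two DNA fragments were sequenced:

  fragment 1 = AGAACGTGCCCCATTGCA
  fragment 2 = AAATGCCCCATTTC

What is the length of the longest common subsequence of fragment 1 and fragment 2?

13

Taking A at fragment 1[1]=fragment 2[1]; then A at fragment 1[3]=fragment 2[2]; then A at fragment 1[4]=fragment 2[3]; then T at fragment 1[7]=fragment 2[4]; then G at fragment 1[8]=fragment 2[5]; then C at fragment 1[9]=fragment 2[6]; then C at fragment 1[10]=fragment 2[7]; then C at fragment 1[11]=fragment 2[8]; then C at fragment 1[12]=fragment 2[9]; then A at fragment 1[13]=fragment 2[10]; then T at fragment 1[14]=fragment 2[12]; then T at fragment 1[15]=fragment 2[13]; then C at fragment 1[17]=fragment 2[14] gives a common subsequence of length 13. dp[18][14] = 13 confirms this is the maximum.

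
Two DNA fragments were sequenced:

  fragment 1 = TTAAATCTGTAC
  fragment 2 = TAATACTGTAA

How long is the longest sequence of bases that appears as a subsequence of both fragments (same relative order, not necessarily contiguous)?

9

Taking T at fragment 1[2]=fragment 2[1] → A at fragment 1[3]=fragment 2[2] → A at fragment 1[4]=fragment 2[3] → A at fragment 1[5]=fragment 2[5] → C at fragment 1[7]=fragment 2[6] → T at fragment 1[8]=fragment 2[7] → G at fragment 1[9]=fragment 2[8] → T at fragment 1[10]=fragment 2[9] → A at fragment 1[11]=fragment 2[11] gives a common subsequence of length 9. dp[12][11] = 9 confirms this is the maximum.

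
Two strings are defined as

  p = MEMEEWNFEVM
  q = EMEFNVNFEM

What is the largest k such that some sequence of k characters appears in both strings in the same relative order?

7

Let dp[i][j] be the LCS length of the first i characters of p and the first j characters of q. dp[i][j] = dp[i-1][j-1]+1 when the i-th and j-th characters match, else max(dp[i-1][j], dp[i][j-1]).
    ·  E  M  E  F  N  V  N  F  E  M
 ·  0  0  0  0  0  0  0  0  0  0  0
 M  0  0  1  1  1  1  1  1  1  1  1
 E  0  1  1  2  2  2  2  2  2  2  2
 M  0  1  2  2  2  2  2  2  2  2  3
 E  0  1  2  3  3  3  3  3  3  3  3
 E  0  1  2  3  3  3  3  3  3  4  4
 W  0  1  2  3  3  3  3  3  3  4  4
 N  0  1  2  3  3  4  4  4  4  4  4
 F  0  1  2  3  4  4  4  4  5  5  5
 E  0  1  2  3  4  4  4  4  5  6  6
 V  0  1  2  3  4  4  5  5  5  6  6
 M  0  1  2  3  4  4  5  5  5  6  7
dp[11][10] = 7. One LCS (by backtracking along matches): EMENFEM.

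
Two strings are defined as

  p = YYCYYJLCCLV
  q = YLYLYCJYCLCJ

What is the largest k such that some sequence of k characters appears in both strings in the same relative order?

6

Pick Y (p #1, q #3); then Y (p #2, q #5); then C (p #3, q #6); then Y (p #4, q #8); then L (p #7, q #10); then C (p #8, q #11); all 6 characters appear in both, in order. Since dp[11][12] = 6, nothing longer is possible.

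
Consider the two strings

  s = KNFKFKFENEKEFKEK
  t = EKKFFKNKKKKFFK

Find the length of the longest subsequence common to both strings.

8

Taking K at s[1]=t[3], then F at s[3]=t[4], then F at s[5]=t[5], then K at s[6]=t[6], then N at s[9]=t[7], then K at s[11]=t[11], then F at s[13]=t[13], then K at s[16]=t[14] gives a common subsequence of length 8. The LCS DP gives dp[16][14] = 8, so this is optimal.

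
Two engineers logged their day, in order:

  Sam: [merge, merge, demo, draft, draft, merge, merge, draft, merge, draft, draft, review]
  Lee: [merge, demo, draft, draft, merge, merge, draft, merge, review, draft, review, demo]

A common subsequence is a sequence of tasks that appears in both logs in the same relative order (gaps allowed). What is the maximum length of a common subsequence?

One common subsequence of length 10: merge (Sam #2, Lee #1), demo (Sam #3, Lee #2), draft (Sam #4, Lee #3), draft (Sam #5, Lee #4), merge (Sam #6, Lee #5), merge (Sam #7, Lee #6), draft (Sam #8, Lee #7), merge (Sam #9, Lee #8), draft (Sam #11, Lee #10), review (Sam #12, Lee #11), and the DP table's final entry dp[12][12] is also 10, so no common subsequence is longer.

10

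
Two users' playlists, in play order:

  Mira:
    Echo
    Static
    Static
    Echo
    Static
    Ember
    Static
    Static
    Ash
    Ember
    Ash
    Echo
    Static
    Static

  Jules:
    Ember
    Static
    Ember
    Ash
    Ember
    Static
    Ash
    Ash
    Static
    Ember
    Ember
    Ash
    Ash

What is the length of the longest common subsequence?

Pick Static at Mira[2]=Jules[2], then Static at Mira[3]=Jules[6], then Static at Mira[5]=Jules[9], then Ember at Mira[6]=Jules[11], then Ash at Mira[9]=Jules[12], then Ash at Mira[11]=Jules[13]; all 6 songs appear in both, in order, and the DP table's final entry dp[14][13] is also 6, so no common subsequence is longer.

6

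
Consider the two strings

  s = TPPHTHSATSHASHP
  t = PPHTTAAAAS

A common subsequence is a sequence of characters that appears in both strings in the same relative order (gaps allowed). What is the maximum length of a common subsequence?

Let dp[i][j] be the LCS length of the first i characters of s and the first j characters of t. dp[i][j] = dp[i-1][j-1]+1 when the i-th and j-th characters match, else max(dp[i-1][j], dp[i][j-1]).
    ·  P  P  H  T  T  A  A  A  A  S
 ·  0  0  0  0  0  0  0  0  0  0  0
 T  0  0  0  0  1  1  1  1  1  1  1
 P  0  1  1  1  1  1  1  1  1  1  1
 P  0  1  2  2  2  2  2  2  2  2  2
 H  0  1  2  3  3  3  3  3  3  3  3
 T  0  1  2  3  4  4  4  4  4  4  4
 H  0  1  2  3  4  4  4  4  4  4  4
 S  0  1  2  3  4  4  4  4  4  4  5
 A  0  1  2  3  4  4  5  5  5  5  5
 T  0  1  2  3  4  5  5  5  5  5  5
 S  0  1  2  3  4  5  5  5  5  5  6
 H  0  1  2  3  4  5  5  5  5  5  6
 A  0  1  2  3  4  5  6  6  6  6  6
 S  0  1  2  3  4  5  6  6  6  6  7
 H  0  1  2  3  4  5  6  6  6  6  7
 P  0  1  2  3  4  5  6  6  6  6  7
dp[15][10] = 7. One LCS (by backtracking along matches): PPHTAAS.

7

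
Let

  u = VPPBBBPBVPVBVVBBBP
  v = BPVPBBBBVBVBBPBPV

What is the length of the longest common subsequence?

One common subsequence of length 13: V [1,3], then P [3,4], then B [4,5], then B [5,6], then B [6,7], then B [8,8], then V [11,9], then B [12,10], then V [14,11], then B [15,12], then B [16,13], then B [17,15], then P [18,16]. The LCS DP gives dp[18][17] = 13, so this is optimal.

13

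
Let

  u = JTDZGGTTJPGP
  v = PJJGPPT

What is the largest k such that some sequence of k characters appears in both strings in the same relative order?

4

One common subsequence of length 4: J [1,3], then G [6,4], then P [10,5], then P [12,6]. dp[12][7] = 4 confirms this is the maximum.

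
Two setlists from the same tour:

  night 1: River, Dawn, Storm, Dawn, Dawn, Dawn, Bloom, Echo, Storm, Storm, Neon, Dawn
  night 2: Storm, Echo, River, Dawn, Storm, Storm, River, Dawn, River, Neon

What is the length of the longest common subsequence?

Match River (night 1 #1, night 2 #3) → Dawn (night 1 #2, night 2 #4) → Storm (night 1 #3, night 2 #6) → Dawn (night 1 #4, night 2 #8) → Neon (night 1 #11, night 2 #10) — 5 songs in the same relative order in both, and the DP table's final entry dp[12][10] is also 5, so no common subsequence is longer.

5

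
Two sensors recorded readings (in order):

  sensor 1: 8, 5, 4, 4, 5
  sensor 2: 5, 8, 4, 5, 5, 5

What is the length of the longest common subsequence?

Let dp[i][j] be the LCS length of the first i values of sensor 1 and the first j values of sensor 2. dp[i][j] = dp[i-1][j-1]+1 when the i-th and j-th values match, else max(dp[i-1][j], dp[i][j-1]).
    ·  5  8  4  5  5  5
 ·  0  0  0  0  0  0  0
 8  0  0  1  1  1  1  1
 5  0  1  1  1  2  2  2
 4  0  1  1  2  2  2  2
 4  0  1  1  2  2  2  2
 5  0  1  1  2  3  3  3
dp[5][6] = 3. One LCS (by backtracking along matches): 8, 5, 5.

3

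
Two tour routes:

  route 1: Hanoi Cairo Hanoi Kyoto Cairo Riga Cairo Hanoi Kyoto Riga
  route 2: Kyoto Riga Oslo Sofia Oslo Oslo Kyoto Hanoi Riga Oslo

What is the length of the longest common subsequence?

One common subsequence of length 4: Kyoto (route 1 #4, route 2 #1) → Riga (route 1 #6, route 2 #2) → Hanoi (route 1 #8, route 2 #8) → Riga (route 1 #10, route 2 #9), and the DP table's final entry dp[10][10] is also 4, so no common subsequence is longer.

4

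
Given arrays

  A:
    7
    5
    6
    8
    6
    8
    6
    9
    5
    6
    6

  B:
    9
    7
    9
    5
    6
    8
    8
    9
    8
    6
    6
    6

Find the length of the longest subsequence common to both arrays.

One common subsequence of length 8: 7 (A #1, B #2), 5 (A #2, B #4), 6 (A #3, B #5), 8 (A #4, B #7), 8 (A #6, B #9), 6 (A #7, B #10), 6 (A #10, B #11), 6 (A #11, B #12). The LCS DP gives dp[11][12] = 8, so this is optimal.

8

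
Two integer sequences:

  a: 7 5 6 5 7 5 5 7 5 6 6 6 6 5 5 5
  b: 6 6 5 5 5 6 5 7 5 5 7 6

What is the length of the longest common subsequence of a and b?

Match 5 (a #2, b #5), then 6 (a #3, b #6), then 5 (a #4, b #7), then 7 (a #5, b #8), then 5 (a #6, b #9), then 5 (a #7, b #10), then 7 (a #8, b #11), then 6 (a #13, b #12) — 8 values in the same relative order in both, and the DP table's final entry dp[16][12] is also 8, so no common subsequence is longer.

8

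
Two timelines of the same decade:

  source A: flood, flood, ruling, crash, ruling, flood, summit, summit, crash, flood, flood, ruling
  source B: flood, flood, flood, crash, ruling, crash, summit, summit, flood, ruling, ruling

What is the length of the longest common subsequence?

8

One common subsequence of length 8: flood (source A #1, source B #2), flood (source A #2, source B #3), ruling (source A #3, source B #5), crash (source A #4, source B #6), summit (source A #7, source B #7), summit (source A #8, source B #8), flood (source A #10, source B #9), ruling (source A #12, source B #11). dp[12][11] = 8 confirms this is the maximum.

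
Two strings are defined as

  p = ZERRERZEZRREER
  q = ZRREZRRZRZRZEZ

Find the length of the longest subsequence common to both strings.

9

Pick Z at p[1]=q[1]; then R at p[3]=q[2]; then R at p[4]=q[3]; then E at p[5]=q[4]; then R at p[6]=q[7]; then Z at p[7]=q[8]; then Z at p[9]=q[10]; then R at p[10]=q[11]; then E at p[12]=q[13]; all 9 characters appear in both, in order. Since dp[14][14] = 9, nothing longer is possible.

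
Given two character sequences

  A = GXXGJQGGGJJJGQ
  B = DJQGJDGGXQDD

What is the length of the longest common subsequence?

Pick J at A[5]=B[2] → Q at A[6]=B[3] → G at A[7]=B[4] → G at A[8]=B[7] → G at A[9]=B[8] → Q at A[14]=B[10]; all 6 characters appear in both, in order. dp[14][12] = 6 confirms this is the maximum.

6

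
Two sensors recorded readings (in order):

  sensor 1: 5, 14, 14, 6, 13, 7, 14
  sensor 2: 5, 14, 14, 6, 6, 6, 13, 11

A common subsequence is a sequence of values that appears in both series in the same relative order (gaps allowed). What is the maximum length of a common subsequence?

5

Let dp[i][j] be the LCS length of the first i values of sensor 1 and the first j values of sensor 2. dp[i][j] = dp[i-1][j-1]+1 when the i-th and j-th values match, else max(dp[i-1][j], dp[i][j-1]).
    ·  5 14 14  6  6  6 13 11
 ·  0  0  0  0  0  0  0  0  0
 5  0  1  1  1  1  1  1  1  1
14  0  1  2  2  2  2  2  2  2
14  0  1  2  3  3  3  3  3  3
 6  0  1  2  3  4  4  4  4  4
13  0  1  2  3  4  4  4  5  5
 7  0  1  2  3  4  4  4  5  5
14  0  1  2  3  4  4  4  5  5
dp[7][8] = 5. One LCS (by backtracking along matches): 5, 14, 14, 6, 13.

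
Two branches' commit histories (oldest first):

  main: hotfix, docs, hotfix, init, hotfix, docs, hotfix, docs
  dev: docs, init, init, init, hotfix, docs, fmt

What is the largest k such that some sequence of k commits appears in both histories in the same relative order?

4

One common subsequence of length 4: docs at main[2]=dev[1] → init at main[4]=dev[4] → hotfix at main[5]=dev[5] → docs at main[6]=dev[6]. dp[8][7] = 4 confirms this is the maximum.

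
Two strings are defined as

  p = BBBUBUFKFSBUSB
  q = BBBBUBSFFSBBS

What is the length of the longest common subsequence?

10

Match B [1,2]; then B [2,3]; then B [3,4]; then U [4,5]; then B [5,6]; then F [7,8]; then F [9,9]; then S [10,10]; then B [11,12]; then S [13,13] — 10 characters in the same relative order in both. dp[14][13] = 10 confirms this is the maximum.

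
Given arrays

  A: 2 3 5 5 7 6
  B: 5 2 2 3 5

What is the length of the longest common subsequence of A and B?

Match 2 at A[1]=B[3] → 3 at A[2]=B[4] → 5 at A[4]=B[5] — 3 values in the same relative order in both. dp[6][5] = 3 confirms this is the maximum.

3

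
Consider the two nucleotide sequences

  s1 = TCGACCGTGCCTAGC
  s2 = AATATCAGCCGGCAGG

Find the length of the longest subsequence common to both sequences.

Pick T (s1 #1, s2 #5) → C (s1 #2, s2 #6) → G (s1 #3, s2 #8) → C (s1 #5, s2 #9) → C (s1 #6, s2 #10) → G (s1 #7, s2 #11) → G (s1 #9, s2 #12) → C (s1 #11, s2 #13) → A (s1 #13, s2 #14) → G (s1 #14, s2 #16); all 10 bases appear in both, in order. Since dp[15][16] = 10, nothing longer is possible.

10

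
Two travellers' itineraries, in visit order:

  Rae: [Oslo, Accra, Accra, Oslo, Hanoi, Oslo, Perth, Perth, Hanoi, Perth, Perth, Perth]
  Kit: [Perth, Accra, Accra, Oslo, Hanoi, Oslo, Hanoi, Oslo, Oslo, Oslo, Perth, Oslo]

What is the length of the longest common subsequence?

7

Match Accra [2,2]; then Accra [3,3]; then Oslo [4,4]; then Hanoi [5,5]; then Oslo [6,6]; then Hanoi [9,7]; then Perth [10,11] — 7 stops in the same relative order in both. dp[12][12] = 7 confirms this is the maximum.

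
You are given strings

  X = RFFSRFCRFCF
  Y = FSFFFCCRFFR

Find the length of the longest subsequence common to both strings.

7

Match F [2,3], F [3,4], F [6,5], C [7,7], R [8,8], F [9,9], F [11,10] — 7 characters in the same relative order in both, and the DP table's final entry dp[11][11] is also 7, so no common subsequence is longer.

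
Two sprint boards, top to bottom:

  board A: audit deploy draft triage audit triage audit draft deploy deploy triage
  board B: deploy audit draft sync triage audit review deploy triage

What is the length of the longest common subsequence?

6

Taking audit [1,2] → draft [3,3] → triage [4,5] → audit [5,6] → deploy [10,8] → triage [11,9] gives a common subsequence of length 6. dp[11][9] = 6 confirms this is the maximum.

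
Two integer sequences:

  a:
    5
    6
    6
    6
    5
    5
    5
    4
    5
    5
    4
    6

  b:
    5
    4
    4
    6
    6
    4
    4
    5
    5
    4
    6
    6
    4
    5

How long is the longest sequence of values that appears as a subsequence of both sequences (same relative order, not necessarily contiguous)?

8

Pick 5 at a[1]=b[1], then 6 at a[2]=b[4], then 6 at a[3]=b[5], then 4 at a[8]=b[7], then 5 at a[9]=b[8], then 5 at a[10]=b[9], then 4 at a[11]=b[10], then 6 at a[12]=b[12]; all 8 values appear in both, in order. dp[12][14] = 8 confirms this is the maximum.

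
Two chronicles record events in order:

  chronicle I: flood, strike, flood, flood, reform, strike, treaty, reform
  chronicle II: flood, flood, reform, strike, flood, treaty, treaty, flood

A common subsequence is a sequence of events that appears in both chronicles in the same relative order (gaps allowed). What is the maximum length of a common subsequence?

5

Pick flood [3,1], then flood [4,2], then reform [5,3], then strike [6,4], then treaty [7,7]; all 5 events appear in both, in order. The LCS DP gives dp[8][8] = 5, so this is optimal.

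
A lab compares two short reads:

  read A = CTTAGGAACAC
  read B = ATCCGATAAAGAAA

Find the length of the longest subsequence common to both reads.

Pick C at read A[1]=read B[4] → T at read A[2]=read B[7] → A at read A[4]=read B[10] → G at read A[6]=read B[11] → A at read A[7]=read B[12] → A at read A[8]=read B[13] → A at read A[10]=read B[14]; all 7 bases appear in both, in order. dp[11][14] = 7 confirms this is the maximum.

7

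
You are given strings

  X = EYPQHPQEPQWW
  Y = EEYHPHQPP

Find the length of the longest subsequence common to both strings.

6

Let dp[i][j] be the LCS length of the first i characters of X and the first j characters of Y. dp[i][j] = dp[i-1][j-1]+1 when the i-th and j-th characters match, else max(dp[i-1][j], dp[i][j-1]).
    ·  E  E  Y  H  P  H  Q  P  P
 ·  0  0  0  0  0  0  0  0  0  0
 E  0  1  1  1  1  1  1  1  1  1
 Y  0  1  1  2  2  2  2  2  2  2
 P  0  1  1  2  2  3  3  3  3  3
 Q  0  1  1  2  2  3  3  4  4  4
 H  0  1  1  2  3  3  4  4  4  4
 P  0  1  1  2  3  4  4  4  5  5
 Q  0  1  1  2  3  4  4  5  5  5
 E  0  1  2  2  3  4  4  5  5  5
 P  0  1  2  2  3  4  4  5  6  6
 Q  0  1  2  2  3  4  4  5  6  6
 W  0  1  2  2  3  4  4  5  6  6
 W  0  1  2  2  3  4  4  5  6  6
dp[12][9] = 6. One LCS (by backtracking along matches): EYPQPP.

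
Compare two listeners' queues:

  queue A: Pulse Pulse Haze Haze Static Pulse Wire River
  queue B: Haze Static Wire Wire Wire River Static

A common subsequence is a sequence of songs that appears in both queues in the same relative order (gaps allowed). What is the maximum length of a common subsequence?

4

Pick Haze [4,1], then Static [5,2], then Wire [7,5], then River [8,6]; all 4 songs appear in both, in order, and the DP table's final entry dp[8][7] is also 4, so no common subsequence is longer.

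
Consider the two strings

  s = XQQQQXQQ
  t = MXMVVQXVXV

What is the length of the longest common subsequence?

3

Let dp[i][j] be the LCS length of the first i characters of s and the first j characters of t. dp[i][j] = dp[i-1][j-1]+1 when the i-th and j-th characters match, else max(dp[i-1][j], dp[i][j-1]).
    ·  M  X  M  V  V  Q  X  V  X  V
 ·  0  0  0  0  0  0  0  0  0  0  0
 X  0  0  1  1  1  1  1  1  1  1  1
 Q  0  0  1  1  1  1  2  2  2  2  2
 Q  0  0  1  1  1  1  2  2  2  2  2
 Q  0  0  1  1  1  1  2  2  2  2  2
 Q  0  0  1  1  1  1  2  2  2  2  2
 X  0  0  1  1  1  1  2  3  3  3  3
 Q  0  0  1  1  1  1  2  3  3  3  3
 Q  0  0  1  1  1  1  2  3  3  3  3
dp[8][10] = 3. One LCS (by backtracking along matches): XQX.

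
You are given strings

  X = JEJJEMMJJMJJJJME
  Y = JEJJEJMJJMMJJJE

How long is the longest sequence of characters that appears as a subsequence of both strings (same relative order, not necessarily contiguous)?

Taking J [1,1] → E [2,2] → J [3,3] → J [4,4] → E [5,5] → M [7,7] → J [8,8] → J [9,9] → M [10,11] → J [12,12] → J [13,13] → J [14,14] → E [16,15] gives a common subsequence of length 13. Since dp[16][15] = 13, nothing longer is possible.

13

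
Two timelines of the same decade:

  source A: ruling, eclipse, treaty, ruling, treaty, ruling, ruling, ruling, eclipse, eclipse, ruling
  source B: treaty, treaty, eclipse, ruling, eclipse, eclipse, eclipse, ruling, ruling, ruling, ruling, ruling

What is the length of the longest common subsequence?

7

Taking ruling at source A[1]=source B[4], eclipse at source A[2]=source B[7], ruling at source A[4]=source B[8], ruling at source A[6]=source B[9], ruling at source A[7]=source B[10], ruling at source A[8]=source B[11], ruling at source A[11]=source B[12] gives a common subsequence of length 7, and the DP table's final entry dp[11][12] is also 7, so no common subsequence is longer.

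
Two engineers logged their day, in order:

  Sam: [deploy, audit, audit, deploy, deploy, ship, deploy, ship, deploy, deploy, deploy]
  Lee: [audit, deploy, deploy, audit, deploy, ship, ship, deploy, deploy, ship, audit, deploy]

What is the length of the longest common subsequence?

8

One common subsequence of length 8: deploy at Sam[1]=Lee[3] → audit at Sam[3]=Lee[4] → deploy at Sam[5]=Lee[5] → ship at Sam[6]=Lee[6] → ship at Sam[8]=Lee[7] → deploy at Sam[9]=Lee[8] → deploy at Sam[10]=Lee[9] → deploy at Sam[11]=Lee[12]. dp[11][12] = 8 confirms this is the maximum.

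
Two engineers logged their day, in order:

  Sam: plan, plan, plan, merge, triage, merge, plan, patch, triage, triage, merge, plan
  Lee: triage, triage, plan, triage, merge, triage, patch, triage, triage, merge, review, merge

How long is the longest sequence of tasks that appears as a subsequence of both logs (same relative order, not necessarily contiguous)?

Match plan at Sam[1]=Lee[3] → merge at Sam[4]=Lee[5] → triage at Sam[5]=Lee[6] → patch at Sam[8]=Lee[7] → triage at Sam[9]=Lee[8] → triage at Sam[10]=Lee[9] → merge at Sam[11]=Lee[12] — 7 tasks in the same relative order in both. dp[12][12] = 7 confirms this is the maximum.

7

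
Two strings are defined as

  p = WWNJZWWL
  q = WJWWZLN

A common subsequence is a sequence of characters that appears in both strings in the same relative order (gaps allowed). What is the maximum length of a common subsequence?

5

Let dp[i][j] be the LCS length of the first i characters of p and the first j characters of q. dp[i][j] = dp[i-1][j-1]+1 when the i-th and j-th characters match, else max(dp[i-1][j], dp[i][j-1]).
    ·  W  J  W  W  Z  L  N
 ·  0  0  0  0  0  0  0  0
 W  0  1  1  1  1  1  1  1
 W  0  1  1  2  2  2  2  2
 N  0  1  1  2  2  2  2  3
 J  0  1  2  2  2  2  2  3
 Z  0  1  2  2  2  3  3  3
 W  0  1  2  3  3  3  3  3
 W  0  1  2  3  4  4  4  4
 L  0  1  2  3  4  4  5  5
dp[8][7] = 5. One LCS (by backtracking along matches): WJWWL.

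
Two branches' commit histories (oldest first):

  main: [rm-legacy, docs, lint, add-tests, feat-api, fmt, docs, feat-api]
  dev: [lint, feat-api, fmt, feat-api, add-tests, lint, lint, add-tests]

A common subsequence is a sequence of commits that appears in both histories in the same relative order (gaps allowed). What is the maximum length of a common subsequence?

One common subsequence of length 4: lint at main[3]=dev[1], then feat-api at main[5]=dev[2], then fmt at main[6]=dev[3], then feat-api at main[8]=dev[4]. The LCS DP gives dp[8][8] = 4, so this is optimal.

4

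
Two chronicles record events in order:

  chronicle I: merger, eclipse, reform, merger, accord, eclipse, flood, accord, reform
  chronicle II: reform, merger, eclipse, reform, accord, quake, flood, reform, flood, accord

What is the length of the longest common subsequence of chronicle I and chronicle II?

6

Taking merger [1,2]; then eclipse [2,3]; then reform [3,4]; then accord [5,5]; then flood [7,9]; then accord [8,10] gives a common subsequence of length 6, and the DP table's final entry dp[9][10] is also 6, so no common subsequence is longer.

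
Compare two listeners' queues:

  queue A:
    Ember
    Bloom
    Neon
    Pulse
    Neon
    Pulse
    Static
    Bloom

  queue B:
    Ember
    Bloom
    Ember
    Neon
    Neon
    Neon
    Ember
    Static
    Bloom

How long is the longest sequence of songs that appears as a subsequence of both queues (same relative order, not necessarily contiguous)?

6

Pick Ember [1,1], Bloom [2,2], Neon [3,5], Neon [5,6], Static [7,8], Bloom [8,9]; all 6 songs appear in both, in order. dp[8][9] = 6 confirms this is the maximum.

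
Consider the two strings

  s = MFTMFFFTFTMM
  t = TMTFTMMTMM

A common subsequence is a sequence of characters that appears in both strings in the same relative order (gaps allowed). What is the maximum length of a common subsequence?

7

Let dp[i][j] be the LCS length of the first i characters of s and the first j characters of t. dp[i][j] = dp[i-1][j-1]+1 when the i-th and j-th characters match, else max(dp[i-1][j], dp[i][j-1]).
    ·  T  M  T  F  T  M  M  T  M  M
 ·  0  0  0  0  0  0  0  0  0  0  0
 M  0  0  1  1  1  1  1  1  1  1  1
 F  0  0  1  1  2  2  2  2  2  2  2
 T  0  1  1  2  2  3  3  3  3  3  3
 M  0  1  2  2  2  3  4  4  4  4  4
 F  0  1  2  2  3  3  4  4  4  4  4
 F  0  1  2  2  3  3  4  4  4  4  4
 F  0  1  2  2  3  3  4  4  4  4  4
 T  0  1  2  3  3  4  4  4  5  5  5
 F  0  1  2  3  4  4  4  4  5  5  5
 T  0  1  2  3  4  5  5  5  5  5  5
 M  0  1  2  3  4  5  6  6  6  6  6
 M  0  1  2  3  4  5  6  7  7  7  7
dp[12][10] = 7. One LCS (by backtracking along matches): MFTMTMM.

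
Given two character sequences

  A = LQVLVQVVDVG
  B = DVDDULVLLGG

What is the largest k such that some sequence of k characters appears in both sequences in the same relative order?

4

One common subsequence of length 4: L (A #1, B #6), then V (A #3, B #7), then L (A #4, B #9), then G (A #11, B #11). dp[11][11] = 4 confirms this is the maximum.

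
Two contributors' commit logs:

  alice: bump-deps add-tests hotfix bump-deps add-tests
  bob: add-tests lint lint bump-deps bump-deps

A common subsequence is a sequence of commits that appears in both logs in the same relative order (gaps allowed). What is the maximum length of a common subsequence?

One common subsequence of length 2: bump-deps (alice #1, bob #4), bump-deps (alice #4, bob #5). dp[5][5] = 2 confirms this is the maximum.

2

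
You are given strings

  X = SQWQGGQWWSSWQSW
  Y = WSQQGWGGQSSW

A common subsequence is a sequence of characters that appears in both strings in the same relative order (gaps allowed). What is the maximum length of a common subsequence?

9

Pick S [1,2], Q [2,4], W [3,6], G [5,7], G [6,8], Q [7,9], S [11,10], S [14,11], W [15,12]; all 9 characters appear in both, in order. The LCS DP gives dp[15][12] = 9, so this is optimal.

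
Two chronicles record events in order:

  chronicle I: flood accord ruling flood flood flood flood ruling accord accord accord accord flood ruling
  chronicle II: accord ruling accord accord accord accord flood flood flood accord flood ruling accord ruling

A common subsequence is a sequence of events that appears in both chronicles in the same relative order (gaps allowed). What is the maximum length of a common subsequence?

Taking accord (chronicle I #2, chronicle II #1); then ruling (chronicle I #3, chronicle II #2); then flood (chronicle I #4, chronicle II #7); then flood (chronicle I #5, chronicle II #8); then flood (chronicle I #6, chronicle II #9); then flood (chronicle I #7, chronicle II #11); then ruling (chronicle I #8, chronicle II #12); then accord (chronicle I #12, chronicle II #13); then ruling (chronicle I #14, chronicle II #14) gives a common subsequence of length 9. The LCS DP gives dp[14][14] = 9, so this is optimal.

9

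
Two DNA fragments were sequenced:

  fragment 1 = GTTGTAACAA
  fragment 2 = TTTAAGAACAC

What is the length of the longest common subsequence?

Pick T [2,2], then T [3,3], then G [4,6], then A [6,7], then A [7,8], then C [8,9], then A [9,10]; all 7 bases appear in both, in order. dp[10][11] = 7 confirms this is the maximum.

7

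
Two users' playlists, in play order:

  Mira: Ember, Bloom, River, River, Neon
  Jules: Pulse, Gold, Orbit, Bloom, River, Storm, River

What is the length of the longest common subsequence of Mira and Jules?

3

One common subsequence of length 3: Bloom at Mira[2]=Jules[4], River at Mira[3]=Jules[5], River at Mira[4]=Jules[7]. dp[5][7] = 3 confirms this is the maximum.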